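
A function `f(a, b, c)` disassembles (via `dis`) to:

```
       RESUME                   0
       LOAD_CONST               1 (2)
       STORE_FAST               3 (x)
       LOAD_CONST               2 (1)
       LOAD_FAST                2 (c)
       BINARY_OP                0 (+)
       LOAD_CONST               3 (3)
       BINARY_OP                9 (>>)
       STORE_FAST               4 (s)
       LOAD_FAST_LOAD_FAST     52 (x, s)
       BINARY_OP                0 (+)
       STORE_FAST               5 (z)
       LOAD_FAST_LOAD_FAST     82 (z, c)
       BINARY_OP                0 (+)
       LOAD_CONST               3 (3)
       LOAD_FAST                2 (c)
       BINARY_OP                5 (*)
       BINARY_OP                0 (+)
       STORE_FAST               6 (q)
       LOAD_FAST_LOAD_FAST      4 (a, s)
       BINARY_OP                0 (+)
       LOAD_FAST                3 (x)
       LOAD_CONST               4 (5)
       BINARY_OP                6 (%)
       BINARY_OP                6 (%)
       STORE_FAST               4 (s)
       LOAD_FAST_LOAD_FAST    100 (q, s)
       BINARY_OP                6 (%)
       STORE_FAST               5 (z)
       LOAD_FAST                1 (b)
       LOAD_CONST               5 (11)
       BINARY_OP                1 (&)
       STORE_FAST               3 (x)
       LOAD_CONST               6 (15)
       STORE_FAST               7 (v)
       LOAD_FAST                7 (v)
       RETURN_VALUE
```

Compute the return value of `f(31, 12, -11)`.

15

LOAD_CONST → push 2. Stack: [2]
STORE_FAST x → x=2. Stack: []
LOAD_CONST → push 1. Stack: [1]
LOAD_FAST c → push -11. Stack: [1, -11]
BINARY_OP + → 1 + -11 = -10. Stack: [-10]
LOAD_CONST → push 3. Stack: [-10, 3]
BINARY_OP >> → -10 >> 3 = -2. Stack: [-2]
STORE_FAST s → s=-2. Stack: []
LOAD_FAST_LOAD_FAST x,s → push 2,-2. Stack: [2, -2]
BINARY_OP + → 2 + -2 = 0. Stack: [0]
STORE_FAST z → z=0. Stack: []
LOAD_FAST_LOAD_FAST z,c → push 0,-11. Stack: [0, -11]
BINARY_OP + → 0 + -11 = -11. Stack: [-11]
LOAD_CONST → push 3. Stack: [-11, 3]
LOAD_FAST c → push -11. Stack: [-11, 3, -11]
BINARY_OP * → 3 * -11 = -33. Stack: [-11, -33]
BINARY_OP + → -11 + -33 = -44. Stack: [-44]
STORE_FAST q → q=-44. Stack: []
LOAD_FAST_LOAD_FAST a,s → push 31,-2. Stack: [31, -2]
BINARY_OP + → 31 + -2 = 29. Stack: [29]
LOAD_FAST x → push 2. Stack: [29, 2]
LOAD_CONST → push 5. Stack: [29, 2, 5]
BINARY_OP % → 2 % 5 = 2. Stack: [29, 2]
BINARY_OP % → 29 % 2 = 1. Stack: [1]
STORE_FAST s → s=1. Stack: []
LOAD_FAST_LOAD_FAST q,s → push -44,1. Stack: [-44, 1]
BINARY_OP % → -44 % 1 = 0. Stack: [0]
STORE_FAST z → z=0. Stack: []
LOAD_FAST b → push 12. Stack: [12]
LOAD_CONST → push 11. Stack: [12, 11]
BINARY_OP & → 12 & 11 = 8. Stack: [8]
STORE_FAST x → x=8. Stack: []
LOAD_CONST → push 15. Stack: [15]
STORE_FAST v → v=15. Stack: []
LOAD_FAST v → push 15. Stack: [15]
RETURN_VALUE → return 15.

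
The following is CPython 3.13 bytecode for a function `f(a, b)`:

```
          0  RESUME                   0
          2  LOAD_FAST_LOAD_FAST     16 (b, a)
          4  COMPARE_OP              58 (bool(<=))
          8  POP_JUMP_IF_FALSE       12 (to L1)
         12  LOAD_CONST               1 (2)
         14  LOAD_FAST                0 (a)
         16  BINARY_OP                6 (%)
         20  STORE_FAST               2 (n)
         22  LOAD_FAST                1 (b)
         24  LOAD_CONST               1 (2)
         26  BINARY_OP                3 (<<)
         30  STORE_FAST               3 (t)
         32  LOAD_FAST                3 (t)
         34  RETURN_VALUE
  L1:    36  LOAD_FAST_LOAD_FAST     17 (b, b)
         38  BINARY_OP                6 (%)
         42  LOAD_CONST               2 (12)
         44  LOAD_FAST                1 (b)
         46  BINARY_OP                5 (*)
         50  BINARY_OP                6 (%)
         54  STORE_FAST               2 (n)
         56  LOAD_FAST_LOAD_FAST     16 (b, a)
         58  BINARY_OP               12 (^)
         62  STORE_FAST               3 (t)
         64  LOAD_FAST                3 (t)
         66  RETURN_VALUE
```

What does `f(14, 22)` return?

LOAD_FAST_LOAD_FAST b,a → push 22,14. Stack: [22, 14]
COMPARE_OP bool(<=) → 22 vs 14 = False. Stack: [False]
POP_JUMP_IF_FALSE → pop False; jump. Stack: []
LOAD_FAST_LOAD_FAST b,b → push 22,22. Stack: [22, 22]
BINARY_OP % → 22 % 22 = 0. Stack: [0]
LOAD_CONST → push 12. Stack: [0, 12]
LOAD_FAST b → push 22. Stack: [0, 12, 22]
BINARY_OP * → 12 * 22 = 264. Stack: [0, 264]
BINARY_OP % → 0 % 264 = 0. Stack: [0]
STORE_FAST n → n=0. Stack: []
LOAD_FAST_LOAD_FAST b,a → push 22,14. Stack: [22, 14]
BINARY_OP ^ → 22 ^ 14 = 24. Stack: [24]
STORE_FAST t → t=24. Stack: []
LOAD_FAST t → push 24. Stack: [24]
RETURN_VALUE → return 24.

24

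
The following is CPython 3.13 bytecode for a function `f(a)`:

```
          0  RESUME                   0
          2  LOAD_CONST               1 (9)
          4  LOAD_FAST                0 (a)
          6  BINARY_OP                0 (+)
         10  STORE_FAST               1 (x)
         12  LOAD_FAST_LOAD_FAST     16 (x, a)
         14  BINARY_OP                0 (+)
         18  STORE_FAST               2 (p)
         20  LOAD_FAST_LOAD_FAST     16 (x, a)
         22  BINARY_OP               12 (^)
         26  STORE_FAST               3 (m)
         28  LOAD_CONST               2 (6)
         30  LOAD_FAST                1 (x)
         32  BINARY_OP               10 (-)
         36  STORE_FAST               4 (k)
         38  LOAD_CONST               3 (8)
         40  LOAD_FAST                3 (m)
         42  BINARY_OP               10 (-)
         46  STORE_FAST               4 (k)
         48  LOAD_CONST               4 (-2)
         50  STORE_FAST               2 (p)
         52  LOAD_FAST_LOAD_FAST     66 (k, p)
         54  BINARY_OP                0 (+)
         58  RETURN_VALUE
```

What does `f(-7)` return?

LOAD_CONST → push 9. Stack: [9]
LOAD_FAST a → push -7. Stack: [9, -7]
BINARY_OP + → 9 + -7 = 2. Stack: [2]
STORE_FAST x → x=2. Stack: []
LOAD_FAST_LOAD_FAST x,a → push 2,-7. Stack: [2, -7]
BINARY_OP + → 2 + -7 = -5. Stack: [-5]
STORE_FAST p → p=-5. Stack: []
LOAD_FAST_LOAD_FAST x,a → push 2,-7. Stack: [2, -7]
BINARY_OP ^ → 2 ^ -7 = -5. Stack: [-5]
STORE_FAST m → m=-5. Stack: []
LOAD_CONST → push 6. Stack: [6]
LOAD_FAST x → push 2. Stack: [6, 2]
BINARY_OP - → 6 - 2 = 4. Stack: [4]
STORE_FAST k → k=4. Stack: []
LOAD_CONST → push 8. Stack: [8]
LOAD_FAST m → push -5. Stack: [8, -5]
BINARY_OP - → 8 - -5 = 13. Stack: [13]
STORE_FAST k → k=13. Stack: []
LOAD_CONST → push -2. Stack: [-2]
STORE_FAST p → p=-2. Stack: []
LOAD_FAST_LOAD_FAST k,p → push 13,-2. Stack: [13, -2]
BINARY_OP + → 13 + -2 = 11. Stack: [11]
RETURN_VALUE → return 11.

11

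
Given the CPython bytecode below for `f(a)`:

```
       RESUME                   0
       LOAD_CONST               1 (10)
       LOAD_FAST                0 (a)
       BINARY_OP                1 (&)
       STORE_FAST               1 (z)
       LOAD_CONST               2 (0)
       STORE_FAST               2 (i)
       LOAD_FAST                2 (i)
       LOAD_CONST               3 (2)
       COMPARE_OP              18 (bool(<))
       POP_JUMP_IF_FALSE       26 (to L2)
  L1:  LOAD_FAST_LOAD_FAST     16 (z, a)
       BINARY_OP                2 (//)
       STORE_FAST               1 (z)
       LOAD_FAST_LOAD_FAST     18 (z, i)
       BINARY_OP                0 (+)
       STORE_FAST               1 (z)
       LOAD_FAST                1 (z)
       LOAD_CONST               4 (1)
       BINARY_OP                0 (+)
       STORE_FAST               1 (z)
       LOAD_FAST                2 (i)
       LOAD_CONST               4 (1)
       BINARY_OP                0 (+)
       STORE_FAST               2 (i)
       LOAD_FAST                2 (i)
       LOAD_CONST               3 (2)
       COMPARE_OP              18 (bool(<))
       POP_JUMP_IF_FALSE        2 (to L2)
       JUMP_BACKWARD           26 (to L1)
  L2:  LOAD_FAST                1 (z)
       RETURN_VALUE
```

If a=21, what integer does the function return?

LOAD_CONST → push 10. Stack: [10]
LOAD_FAST a → push 21. Stack: [10, 21]
BINARY_OP & → 10 & 21 = 0. Stack: [0]
STORE_FAST z → z=0. Stack: []
LOAD_CONST → push 0. Stack: [0]
STORE_FAST i → i=0. Stack: []
LOAD_FAST i → push 0. Stack: [0]
LOAD_CONST → push 2. Stack: [0, 2]
COMPARE_OP bool(<) → 0 vs 2 = True. Stack: [True]
POP_JUMP_IF_FALSE → pop True; no jump. Stack: []
LOAD_FAST_LOAD_FAST z,a → push 0,21. Stack: [0, 21]
BINARY_OP // → 0 // 21 = 0. Stack: [0]
STORE_FAST z → z=0. Stack: []
LOAD_FAST_LOAD_FAST z,i → push 0,0. Stack: [0, 0]
BINARY_OP + → 0 + 0 = 0. Stack: [0]
STORE_FAST z → z=0. Stack: []
LOAD_FAST z → push 0. Stack: [0]
LOAD_CONST → push 1. Stack: [0, 1]
BINARY_OP + → 0 + 1 = 1. Stack: [1]
STORE_FAST z → z=1. Stack: []
LOAD_FAST i → push 0. Stack: [0]
LOAD_CONST → push 1. Stack: [0, 1]
BINARY_OP + → 0 + 1 = 1. Stack: [1]
STORE_FAST i → i=1. Stack: []
LOAD_FAST i → push 1. Stack: [1]
LOAD_CONST → push 2. Stack: [1, 2]
COMPARE_OP bool(<) → 1 vs 2 = True. Stack: [True]
POP_JUMP_IF_FALSE → pop True; no jump. Stack: []
LOAD_FAST_LOAD_FAST z,a → push 1,21. Stack: [1, 21]
BINARY_OP // → 1 // 21 = 0. Stack: [0]
STORE_FAST z → z=0. Stack: []
LOAD_FAST_LOAD_FAST z,i → push 0,1. Stack: [0, 1]
BINARY_OP + → 0 + 1 = 1. Stack: [1]
STORE_FAST z → z=1. Stack: []
LOAD_FAST z → push 1. Stack: [1]
LOAD_CONST → push 1. Stack: [1, 1]
BINARY_OP + → 1 + 1 = 2. Stack: [2]
STORE_FAST z → z=2. Stack: []
LOAD_FAST i → push 1. Stack: [1]
LOAD_CONST → push 1. Stack: [1, 1]
BINARY_OP + → 1 + 1 = 2. Stack: [2]
STORE_FAST i → i=2. Stack: []
LOAD_FAST i → push 2. Stack: [2]
LOAD_CONST → push 2. Stack: [2, 2]
COMPARE_OP bool(<) → 2 vs 2 = False. Stack: [False]
POP_JUMP_IF_FALSE → pop False; jump. Stack: []
LOAD_FAST z → push 2. Stack: [2]
RETURN_VALUE → return 2.

2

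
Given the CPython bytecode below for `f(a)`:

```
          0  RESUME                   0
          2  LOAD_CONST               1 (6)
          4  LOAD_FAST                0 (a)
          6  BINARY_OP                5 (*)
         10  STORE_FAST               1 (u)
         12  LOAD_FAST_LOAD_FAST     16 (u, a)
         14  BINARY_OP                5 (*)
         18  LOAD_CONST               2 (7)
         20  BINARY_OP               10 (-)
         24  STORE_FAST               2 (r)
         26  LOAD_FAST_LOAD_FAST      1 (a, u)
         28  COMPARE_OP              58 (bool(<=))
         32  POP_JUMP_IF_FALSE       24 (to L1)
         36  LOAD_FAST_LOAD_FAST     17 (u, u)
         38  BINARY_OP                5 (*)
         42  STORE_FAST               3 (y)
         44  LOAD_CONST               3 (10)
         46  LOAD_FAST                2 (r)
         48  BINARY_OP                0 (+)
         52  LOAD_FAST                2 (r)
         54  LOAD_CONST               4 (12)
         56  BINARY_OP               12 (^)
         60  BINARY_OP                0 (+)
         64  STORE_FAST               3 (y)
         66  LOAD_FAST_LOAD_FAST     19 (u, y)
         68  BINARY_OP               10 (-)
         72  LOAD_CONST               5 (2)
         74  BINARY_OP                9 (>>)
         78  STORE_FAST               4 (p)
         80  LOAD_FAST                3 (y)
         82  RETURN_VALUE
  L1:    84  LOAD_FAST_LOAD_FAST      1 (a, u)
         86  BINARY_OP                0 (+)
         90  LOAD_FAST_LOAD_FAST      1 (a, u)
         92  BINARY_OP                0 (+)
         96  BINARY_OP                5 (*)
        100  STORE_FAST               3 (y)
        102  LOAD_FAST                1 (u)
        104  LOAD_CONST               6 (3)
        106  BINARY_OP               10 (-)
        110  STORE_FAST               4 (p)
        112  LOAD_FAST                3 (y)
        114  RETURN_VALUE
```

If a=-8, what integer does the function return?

LOAD_CONST → push 6. Stack: [6]
LOAD_FAST a → push -8. Stack: [6, -8]
BINARY_OP * → 6 * -8 = -48. Stack: [-48]
STORE_FAST u → u=-48. Stack: []
LOAD_FAST_LOAD_FAST u,a → push -48,-8. Stack: [-48, -8]
BINARY_OP * → -48 * -8 = 384. Stack: [384]
LOAD_CONST → push 7. Stack: [384, 7]
BINARY_OP - → 384 - 7 = 377. Stack: [377]
STORE_FAST r → r=377. Stack: []
LOAD_FAST_LOAD_FAST a,u → push -8,-48. Stack: [-8, -48]
COMPARE_OP bool(<=) → -8 vs -48 = False. Stack: [False]
POP_JUMP_IF_FALSE → pop False; jump. Stack: []
LOAD_FAST_LOAD_FAST a,u → push -8,-48. Stack: [-8, -48]
BINARY_OP + → -8 + -48 = -56. Stack: [-56]
LOAD_FAST_LOAD_FAST a,u → push -8,-48. Stack: [-56, -8, -48]
BINARY_OP + → -8 + -48 = -56. Stack: [-56, -56]
BINARY_OP * → -56 * -56 = 3136. Stack: [3136]
STORE_FAST y → y=3136. Stack: []
LOAD_FAST u → push -48. Stack: [-48]
LOAD_CONST → push 3. Stack: [-48, 3]
BINARY_OP - → -48 - 3 = -51. Stack: [-51]
STORE_FAST p → p=-51. Stack: []
LOAD_FAST y → push 3136. Stack: [3136]
RETURN_VALUE → return 3136.

3136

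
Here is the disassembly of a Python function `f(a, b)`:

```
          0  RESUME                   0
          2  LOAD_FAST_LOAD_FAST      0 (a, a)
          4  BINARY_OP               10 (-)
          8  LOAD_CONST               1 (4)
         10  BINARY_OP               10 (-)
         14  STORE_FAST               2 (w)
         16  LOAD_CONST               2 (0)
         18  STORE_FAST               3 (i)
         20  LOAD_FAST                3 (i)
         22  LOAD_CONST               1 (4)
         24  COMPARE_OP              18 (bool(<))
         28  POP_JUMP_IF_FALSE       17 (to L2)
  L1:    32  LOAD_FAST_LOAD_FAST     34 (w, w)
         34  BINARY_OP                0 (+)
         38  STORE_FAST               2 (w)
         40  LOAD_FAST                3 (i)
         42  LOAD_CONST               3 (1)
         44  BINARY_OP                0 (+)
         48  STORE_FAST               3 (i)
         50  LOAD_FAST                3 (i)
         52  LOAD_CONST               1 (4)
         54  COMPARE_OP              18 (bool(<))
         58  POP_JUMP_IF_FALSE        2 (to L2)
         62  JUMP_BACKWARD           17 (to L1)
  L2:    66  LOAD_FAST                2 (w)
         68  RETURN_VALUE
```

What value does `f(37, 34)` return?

-64

LOAD_FAST_LOAD_FAST a,a → push 37,37. Stack: [37, 37]
BINARY_OP - → 37 - 37 = 0. Stack: [0]
LOAD_CONST → push 4. Stack: [0, 4]
BINARY_OP - → 0 - 4 = -4. Stack: [-4]
STORE_FAST w → w=-4. Stack: []
LOAD_CONST → push 0. Stack: [0]
STORE_FAST i → i=0. Stack: []
LOAD_FAST i → push 0. Stack: [0]
LOAD_CONST → push 4. Stack: [0, 4]
COMPARE_OP bool(<) → 0 vs 4 = True. Stack: [True]
POP_JUMP_IF_FALSE → pop True; no jump. Stack: []
LOAD_FAST_LOAD_FAST w,w → push -4,-4. Stack: [-4, -4]
BINARY_OP + → -4 + -4 = -8. Stack: [-8]
STORE_FAST w → w=-8. Stack: []
LOAD_FAST i → push 0. Stack: [0]
LOAD_CONST → push 1. Stack: [0, 1]
BINARY_OP + → 0 + 1 = 1. Stack: [1]
STORE_FAST i → i=1. Stack: []
LOAD_FAST i → push 1. Stack: [1]
LOAD_CONST → push 4. Stack: [1, 4]
COMPARE_OP bool(<) → 1 vs 4 = True. Stack: [True]
POP_JUMP_IF_FALSE → pop True; no jump. Stack: []
LOAD_FAST_LOAD_FAST w,w → push -8,-8. Stack: [-8, -8]
BINARY_OP + → -8 + -8 = -16. Stack: [-16]
STORE_FAST w → w=-16. Stack: []
LOAD_FAST i → push 1. Stack: [1]
LOAD_CONST → push 1. Stack: [1, 1]
BINARY_OP + → 1 + 1 = 2. Stack: [2]
STORE_FAST i → i=2. Stack: []
LOAD_FAST i → push 2. Stack: [2]
LOAD_CONST → push 4. Stack: [2, 4]
COMPARE_OP bool(<) → 2 vs 4 = True. Stack: [True]
POP_JUMP_IF_FALSE → pop True; no jump. Stack: []
LOAD_FAST_LOAD_FAST w,w → push -16,-16. Stack: [-16, -16]
BINARY_OP + → -16 + -16 = -32. Stack: [-32]
STORE_FAST w → w=-32. Stack: []
LOAD_FAST i → push 2. Stack: [2]
LOAD_CONST → push 1. Stack: [2, 1]
BINARY_OP + → 2 + 1 = 3. Stack: [3]
STORE_FAST i → i=3. Stack: []
LOAD_FAST i → push 3. Stack: [3]
LOAD_CONST → push 4. Stack: [3, 4]
COMPARE_OP bool(<) → 3 vs 4 = True. Stack: [True]
POP_JUMP_IF_FALSE → pop True; no jump. Stack: []
LOAD_FAST_LOAD_FAST w,w → push -32,-32. Stack: [-32, -32]
BINARY_OP + → -32 + -32 = -64. Stack: [-64]
STORE_FAST w → w=-64. Stack: []
LOAD_FAST i → push 3. Stack: [3]
LOAD_CONST → push 1. Stack: [3, 1]
BINARY_OP + → 3 + 1 = 4. Stack: [4]
STORE_FAST i → i=4. Stack: []
LOAD_FAST i → push 4. Stack: [4]
LOAD_CONST → push 4. Stack: [4, 4]
COMPARE_OP bool(<) → 4 vs 4 = False. Stack: [False]
POP_JUMP_IF_FALSE → pop False; jump. Stack: []
LOAD_FAST w → push -64. Stack: [-64]
RETURN_VALUE → return -64.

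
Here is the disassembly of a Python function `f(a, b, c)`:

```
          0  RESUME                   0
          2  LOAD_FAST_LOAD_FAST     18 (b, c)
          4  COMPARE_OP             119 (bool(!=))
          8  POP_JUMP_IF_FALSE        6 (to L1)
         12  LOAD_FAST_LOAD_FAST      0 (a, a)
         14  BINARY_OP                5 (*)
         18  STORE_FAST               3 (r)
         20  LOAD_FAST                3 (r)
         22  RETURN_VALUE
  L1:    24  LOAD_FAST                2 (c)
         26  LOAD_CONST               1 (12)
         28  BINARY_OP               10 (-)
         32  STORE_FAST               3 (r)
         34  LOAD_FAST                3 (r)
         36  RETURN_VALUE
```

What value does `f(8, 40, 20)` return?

LOAD_FAST_LOAD_FAST b,c → push 40,20. Stack: [40, 20]
COMPARE_OP bool(!=) → 40 vs 20 = True. Stack: [True]
POP_JUMP_IF_FALSE → pop True; no jump. Stack: []
LOAD_FAST_LOAD_FAST a,a → push 8,8. Stack: [8, 8]
BINARY_OP * → 8 * 8 = 64. Stack: [64]
STORE_FAST r → r=64. Stack: []
LOAD_FAST r → push 64. Stack: [64]
RETURN_VALUE → return 64.

64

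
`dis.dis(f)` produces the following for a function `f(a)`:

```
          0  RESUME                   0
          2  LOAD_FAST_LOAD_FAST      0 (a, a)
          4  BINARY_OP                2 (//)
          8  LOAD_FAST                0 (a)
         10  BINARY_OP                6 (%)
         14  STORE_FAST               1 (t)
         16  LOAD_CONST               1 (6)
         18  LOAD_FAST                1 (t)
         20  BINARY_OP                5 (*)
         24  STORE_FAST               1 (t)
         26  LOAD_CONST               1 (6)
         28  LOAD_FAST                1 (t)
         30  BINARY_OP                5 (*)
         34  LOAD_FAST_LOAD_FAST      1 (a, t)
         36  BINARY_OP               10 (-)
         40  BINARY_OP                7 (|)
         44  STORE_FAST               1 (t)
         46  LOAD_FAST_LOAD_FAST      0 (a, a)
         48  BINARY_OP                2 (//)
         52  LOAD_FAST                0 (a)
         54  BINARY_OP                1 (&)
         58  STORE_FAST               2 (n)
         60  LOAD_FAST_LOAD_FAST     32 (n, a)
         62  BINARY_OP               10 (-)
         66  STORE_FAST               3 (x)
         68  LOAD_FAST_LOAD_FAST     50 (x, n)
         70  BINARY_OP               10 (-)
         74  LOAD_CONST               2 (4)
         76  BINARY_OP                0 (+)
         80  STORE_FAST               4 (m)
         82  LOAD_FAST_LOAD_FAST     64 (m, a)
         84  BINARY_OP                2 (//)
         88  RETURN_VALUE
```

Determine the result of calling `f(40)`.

-1

LOAD_FAST_LOAD_FAST a,a → push 40,40. Stack: [40, 40]
BINARY_OP // → 40 // 40 = 1. Stack: [1]
LOAD_FAST a → push 40. Stack: [1, 40]
BINARY_OP % → 1 % 40 = 1. Stack: [1]
STORE_FAST t → t=1. Stack: []
LOAD_CONST → push 6. Stack: [6]
LOAD_FAST t → push 1. Stack: [6, 1]
BINARY_OP * → 6 * 1 = 6. Stack: [6]
STORE_FAST t → t=6. Stack: []
LOAD_CONST → push 6. Stack: [6]
LOAD_FAST t → push 6. Stack: [6, 6]
BINARY_OP * → 6 * 6 = 36. Stack: [36]
LOAD_FAST_LOAD_FAST a,t → push 40,6. Stack: [36, 40, 6]
BINARY_OP - → 40 - 6 = 34. Stack: [36, 34]
BINARY_OP | → 36 | 34 = 38. Stack: [38]
STORE_FAST t → t=38. Stack: []
LOAD_FAST_LOAD_FAST a,a → push 40,40. Stack: [40, 40]
BINARY_OP // → 40 // 40 = 1. Stack: [1]
LOAD_FAST a → push 40. Stack: [1, 40]
BINARY_OP & → 1 & 40 = 0. Stack: [0]
STORE_FAST n → n=0. Stack: []
LOAD_FAST_LOAD_FAST n,a → push 0,40. Stack: [0, 40]
BINARY_OP - → 0 - 40 = -40. Stack: [-40]
STORE_FAST x → x=-40. Stack: []
LOAD_FAST_LOAD_FAST x,n → push -40,0. Stack: [-40, 0]
BINARY_OP - → -40 - 0 = -40. Stack: [-40]
LOAD_CONST → push 4. Stack: [-40, 4]
BINARY_OP + → -40 + 4 = -36. Stack: [-36]
STORE_FAST m → m=-36. Stack: []
LOAD_FAST_LOAD_FAST m,a → push -36,40. Stack: [-36, 40]
BINARY_OP // → -36 // 40 = -1. Stack: [-1]
RETURN_VALUE → return -1.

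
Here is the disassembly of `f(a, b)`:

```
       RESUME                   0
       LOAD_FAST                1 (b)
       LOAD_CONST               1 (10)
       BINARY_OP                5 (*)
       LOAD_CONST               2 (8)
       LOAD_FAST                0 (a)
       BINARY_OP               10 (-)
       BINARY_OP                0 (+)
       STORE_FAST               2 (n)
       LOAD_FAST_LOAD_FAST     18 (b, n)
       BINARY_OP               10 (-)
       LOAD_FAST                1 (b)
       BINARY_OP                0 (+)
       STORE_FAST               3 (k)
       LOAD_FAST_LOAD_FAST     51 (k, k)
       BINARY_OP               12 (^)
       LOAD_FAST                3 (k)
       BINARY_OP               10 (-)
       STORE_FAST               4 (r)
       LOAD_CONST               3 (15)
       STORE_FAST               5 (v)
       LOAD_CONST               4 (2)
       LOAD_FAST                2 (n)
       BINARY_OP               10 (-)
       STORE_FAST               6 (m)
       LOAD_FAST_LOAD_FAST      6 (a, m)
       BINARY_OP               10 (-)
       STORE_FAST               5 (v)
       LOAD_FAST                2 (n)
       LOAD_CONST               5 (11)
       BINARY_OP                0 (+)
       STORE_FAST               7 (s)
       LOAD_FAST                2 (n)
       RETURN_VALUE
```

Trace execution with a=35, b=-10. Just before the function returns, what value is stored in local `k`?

107

LOAD_FAST b → push -10. Stack: [-10]
LOAD_CONST → push 10. Stack: [-10, 10]
BINARY_OP * → -10 * 10 = -100. Stack: [-100]
LOAD_CONST → push 8. Stack: [-100, 8]
LOAD_FAST a → push 35. Stack: [-100, 8, 35]
BINARY_OP - → 8 - 35 = -27. Stack: [-100, -27]
BINARY_OP + → -100 + -27 = -127. Stack: [-127]
STORE_FAST n → n=-127. Stack: []
LOAD_FAST_LOAD_FAST b,n → push -10,-127. Stack: [-10, -127]
BINARY_OP - → -10 - -127 = 117. Stack: [117]
LOAD_FAST b → push -10. Stack: [117, -10]
BINARY_OP + → 117 + -10 = 107. Stack: [107]
STORE_FAST k → k=107. Stack: []
LOAD_FAST_LOAD_FAST k,k → push 107,107. Stack: [107, 107]
BINARY_OP ^ → 107 ^ 107 = 0. Stack: [0]
LOAD_FAST k → push 107. Stack: [0, 107]
BINARY_OP - → 0 - 107 = -107. Stack: [-107]
STORE_FAST r → r=-107. Stack: []
LOAD_CONST → push 15. Stack: [15]
STORE_FAST v → v=15. Stack: []
LOAD_CONST → push 2. Stack: [2]
LOAD_FAST n → push -127. Stack: [2, -127]
BINARY_OP - → 2 - -127 = 129. Stack: [129]
STORE_FAST m → m=129. Stack: []
LOAD_FAST_LOAD_FAST a,m → push 35,129. Stack: [35, 129]
BINARY_OP - → 35 - 129 = -94. Stack: [-94]
STORE_FAST v → v=-94. Stack: []
LOAD_FAST n → push -127. Stack: [-127]
LOAD_CONST → push 11. Stack: [-127, 11]
BINARY_OP + → -127 + 11 = -116. Stack: [-116]
STORE_FAST s → s=-116. Stack: []
LOAD_FAST n → push -127. Stack: [-127]
RETURN_VALUE → return -127.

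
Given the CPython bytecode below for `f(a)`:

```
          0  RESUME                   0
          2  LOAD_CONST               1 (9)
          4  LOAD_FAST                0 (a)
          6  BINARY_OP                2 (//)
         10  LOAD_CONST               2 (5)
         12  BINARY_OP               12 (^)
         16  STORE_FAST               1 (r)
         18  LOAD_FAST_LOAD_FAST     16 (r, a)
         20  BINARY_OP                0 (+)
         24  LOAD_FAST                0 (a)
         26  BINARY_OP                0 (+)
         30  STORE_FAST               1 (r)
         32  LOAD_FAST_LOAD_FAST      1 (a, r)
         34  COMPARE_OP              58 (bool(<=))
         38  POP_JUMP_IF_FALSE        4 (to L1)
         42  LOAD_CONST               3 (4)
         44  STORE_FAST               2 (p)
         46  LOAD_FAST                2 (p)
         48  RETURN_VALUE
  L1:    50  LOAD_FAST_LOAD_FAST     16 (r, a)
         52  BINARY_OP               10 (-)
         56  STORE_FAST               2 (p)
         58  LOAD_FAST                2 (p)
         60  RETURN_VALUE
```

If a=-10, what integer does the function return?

LOAD_CONST → push 9. Stack: [9]
LOAD_FAST a → push -10. Stack: [9, -10]
BINARY_OP // → 9 // -10 = -1. Stack: [-1]
LOAD_CONST → push 5. Stack: [-1, 5]
BINARY_OP ^ → -1 ^ 5 = -6. Stack: [-6]
STORE_FAST r → r=-6. Stack: []
LOAD_FAST_LOAD_FAST r,a → push -6,-10. Stack: [-6, -10]
BINARY_OP + → -6 + -10 = -16. Stack: [-16]
LOAD_FAST a → push -10. Stack: [-16, -10]
BINARY_OP + → -16 + -10 = -26. Stack: [-26]
STORE_FAST r → r=-26. Stack: []
LOAD_FAST_LOAD_FAST a,r → push -10,-26. Stack: [-10, -26]
COMPARE_OP bool(<=) → -10 vs -26 = False. Stack: [False]
POP_JUMP_IF_FALSE → pop False; jump. Stack: []
LOAD_FAST_LOAD_FAST r,a → push -26,-10. Stack: [-26, -10]
BINARY_OP - → -26 - -10 = -16. Stack: [-16]
STORE_FAST p → p=-16. Stack: []
LOAD_FAST p → push -16. Stack: [-16]
RETURN_VALUE → return -16.

-16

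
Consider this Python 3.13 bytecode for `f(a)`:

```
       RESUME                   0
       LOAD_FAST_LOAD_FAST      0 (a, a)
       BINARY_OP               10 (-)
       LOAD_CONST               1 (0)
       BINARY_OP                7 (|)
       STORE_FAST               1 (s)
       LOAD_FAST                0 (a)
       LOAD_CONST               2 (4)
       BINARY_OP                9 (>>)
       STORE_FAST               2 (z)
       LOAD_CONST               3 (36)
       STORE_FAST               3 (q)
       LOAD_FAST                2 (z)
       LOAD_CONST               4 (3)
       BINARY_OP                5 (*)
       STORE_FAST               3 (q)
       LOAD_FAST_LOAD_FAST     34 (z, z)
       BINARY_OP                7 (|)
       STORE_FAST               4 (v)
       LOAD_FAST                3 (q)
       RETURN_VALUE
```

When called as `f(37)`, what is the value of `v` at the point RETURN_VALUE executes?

2

LOAD_FAST_LOAD_FAST a,a → push 37,37. Stack: [37, 37]
BINARY_OP - → 37 - 37 = 0. Stack: [0]
LOAD_CONST → push 0. Stack: [0, 0]
BINARY_OP | → 0 | 0 = 0. Stack: [0]
STORE_FAST s → s=0. Stack: []
LOAD_FAST a → push 37. Stack: [37]
LOAD_CONST → push 4. Stack: [37, 4]
BINARY_OP >> → 37 >> 4 = 2. Stack: [2]
STORE_FAST z → z=2. Stack: []
LOAD_CONST → push 36. Stack: [36]
STORE_FAST q → q=36. Stack: []
LOAD_FAST z → push 2. Stack: [2]
LOAD_CONST → push 3. Stack: [2, 3]
BINARY_OP * → 2 * 3 = 6. Stack: [6]
STORE_FAST q → q=6. Stack: []
LOAD_FAST_LOAD_FAST z,z → push 2,2. Stack: [2, 2]
BINARY_OP | → 2 | 2 = 2. Stack: [2]
STORE_FAST v → v=2. Stack: []
LOAD_FAST q → push 6. Stack: [6]
RETURN_VALUE → return 6.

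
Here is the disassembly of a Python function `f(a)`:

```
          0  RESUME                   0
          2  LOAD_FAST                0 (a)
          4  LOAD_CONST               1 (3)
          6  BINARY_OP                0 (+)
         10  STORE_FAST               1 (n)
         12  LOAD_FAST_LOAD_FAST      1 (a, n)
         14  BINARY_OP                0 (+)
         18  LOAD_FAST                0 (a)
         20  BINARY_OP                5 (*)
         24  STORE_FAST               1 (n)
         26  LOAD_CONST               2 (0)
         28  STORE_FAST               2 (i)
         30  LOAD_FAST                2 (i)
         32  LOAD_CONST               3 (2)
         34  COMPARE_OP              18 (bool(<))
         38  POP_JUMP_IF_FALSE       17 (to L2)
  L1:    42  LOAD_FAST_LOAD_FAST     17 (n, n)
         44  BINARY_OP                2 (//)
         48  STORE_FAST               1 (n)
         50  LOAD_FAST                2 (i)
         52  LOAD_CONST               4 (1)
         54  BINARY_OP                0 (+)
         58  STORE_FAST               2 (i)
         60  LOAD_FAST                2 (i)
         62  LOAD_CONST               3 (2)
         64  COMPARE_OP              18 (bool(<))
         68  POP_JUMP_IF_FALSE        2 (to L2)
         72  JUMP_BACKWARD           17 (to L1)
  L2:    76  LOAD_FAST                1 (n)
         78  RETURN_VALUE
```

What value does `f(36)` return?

LOAD_FAST a → push 36. Stack: [36]
LOAD_CONST → push 3. Stack: [36, 3]
BINARY_OP + → 36 + 3 = 39. Stack: [39]
STORE_FAST n → n=39. Stack: []
LOAD_FAST_LOAD_FAST a,n → push 36,39. Stack: [36, 39]
BINARY_OP + → 36 + 39 = 75. Stack: [75]
LOAD_FAST a → push 36. Stack: [75, 36]
BINARY_OP * → 75 * 36 = 2700. Stack: [2700]
STORE_FAST n → n=2700. Stack: []
LOAD_CONST → push 0. Stack: [0]
STORE_FAST i → i=0. Stack: []
LOAD_FAST i → push 0. Stack: [0]
LOAD_CONST → push 2. Stack: [0, 2]
COMPARE_OP bool(<) → 0 vs 2 = True. Stack: [True]
POP_JUMP_IF_FALSE → pop True; no jump. Stack: []
LOAD_FAST_LOAD_FAST n,n → push 2700,2700. Stack: [2700, 2700]
BINARY_OP // → 2700 // 2700 = 1. Stack: [1]
STORE_FAST n → n=1. Stack: []
LOAD_FAST i → push 0. Stack: [0]
LOAD_CONST → push 1. Stack: [0, 1]
BINARY_OP + → 0 + 1 = 1. Stack: [1]
STORE_FAST i → i=1. Stack: []
LOAD_FAST i → push 1. Stack: [1]
LOAD_CONST → push 2. Stack: [1, 2]
COMPARE_OP bool(<) → 1 vs 2 = True. Stack: [True]
POP_JUMP_IF_FALSE → pop True; no jump. Stack: []
LOAD_FAST_LOAD_FAST n,n → push 1,1. Stack: [1, 1]
BINARY_OP // → 1 // 1 = 1. Stack: [1]
STORE_FAST n → n=1. Stack: []
LOAD_FAST i → push 1. Stack: [1]
LOAD_CONST → push 1. Stack: [1, 1]
BINARY_OP + → 1 + 1 = 2. Stack: [2]
STORE_FAST i → i=2. Stack: []
LOAD_FAST i → push 2. Stack: [2]
LOAD_CONST → push 2. Stack: [2, 2]
COMPARE_OP bool(<) → 2 vs 2 = False. Stack: [False]
POP_JUMP_IF_FALSE → pop False; jump. Stack: []
LOAD_FAST n → push 1. Stack: [1]
RETURN_VALUE → return 1.

1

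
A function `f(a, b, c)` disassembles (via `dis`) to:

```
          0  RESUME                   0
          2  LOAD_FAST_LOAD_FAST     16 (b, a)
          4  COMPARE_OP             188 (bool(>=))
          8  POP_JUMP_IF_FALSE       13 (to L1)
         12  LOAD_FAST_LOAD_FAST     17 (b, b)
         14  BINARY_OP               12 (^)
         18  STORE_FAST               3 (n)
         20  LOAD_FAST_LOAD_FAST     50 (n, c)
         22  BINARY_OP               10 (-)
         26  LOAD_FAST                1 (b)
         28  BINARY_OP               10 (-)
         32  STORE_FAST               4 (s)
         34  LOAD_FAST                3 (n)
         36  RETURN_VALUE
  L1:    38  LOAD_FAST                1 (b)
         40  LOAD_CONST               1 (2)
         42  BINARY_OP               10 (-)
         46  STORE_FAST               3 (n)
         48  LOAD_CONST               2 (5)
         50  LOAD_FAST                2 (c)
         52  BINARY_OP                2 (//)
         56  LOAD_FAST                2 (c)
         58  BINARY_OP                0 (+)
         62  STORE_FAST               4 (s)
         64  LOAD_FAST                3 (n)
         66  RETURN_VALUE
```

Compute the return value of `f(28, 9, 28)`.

LOAD_FAST_LOAD_FAST b,a → push 9,28. Stack: [9, 28]
COMPARE_OP bool(>=) → 9 vs 28 = False. Stack: [False]
POP_JUMP_IF_FALSE → pop False; jump. Stack: []
LOAD_FAST b → push 9. Stack: [9]
LOAD_CONST → push 2. Stack: [9, 2]
BINARY_OP - → 9 - 2 = 7. Stack: [7]
STORE_FAST n → n=7. Stack: []
LOAD_CONST → push 5. Stack: [5]
LOAD_FAST c → push 28. Stack: [5, 28]
BINARY_OP // → 5 // 28 = 0. Stack: [0]
LOAD_FAST c → push 28. Stack: [0, 28]
BINARY_OP + → 0 + 28 = 28. Stack: [28]
STORE_FAST s → s=28. Stack: []
LOAD_FAST n → push 7. Stack: [7]
RETURN_VALUE → return 7.

7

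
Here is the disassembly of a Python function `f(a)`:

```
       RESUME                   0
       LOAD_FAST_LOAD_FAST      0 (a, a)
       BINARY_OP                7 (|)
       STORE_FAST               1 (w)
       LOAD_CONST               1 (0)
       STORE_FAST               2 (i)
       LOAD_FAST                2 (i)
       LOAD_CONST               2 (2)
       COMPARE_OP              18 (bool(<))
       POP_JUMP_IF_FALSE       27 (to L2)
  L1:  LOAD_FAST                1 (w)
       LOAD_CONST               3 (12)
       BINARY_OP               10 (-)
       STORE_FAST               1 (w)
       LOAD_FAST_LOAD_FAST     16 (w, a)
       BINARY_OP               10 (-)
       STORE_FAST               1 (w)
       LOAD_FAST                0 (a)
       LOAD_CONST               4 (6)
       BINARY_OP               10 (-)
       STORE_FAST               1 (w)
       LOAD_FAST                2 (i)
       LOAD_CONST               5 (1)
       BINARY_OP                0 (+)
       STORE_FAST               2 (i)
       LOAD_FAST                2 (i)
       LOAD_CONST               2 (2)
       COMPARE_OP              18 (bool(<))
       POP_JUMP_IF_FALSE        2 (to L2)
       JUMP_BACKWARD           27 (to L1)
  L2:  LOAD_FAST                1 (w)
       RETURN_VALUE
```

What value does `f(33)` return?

27

LOAD_FAST_LOAD_FAST a,a → push 33,33. Stack: [33, 33]
BINARY_OP | → 33 | 33 = 33. Stack: [33]
STORE_FAST w → w=33. Stack: []
LOAD_CONST → push 0. Stack: [0]
STORE_FAST i → i=0. Stack: []
LOAD_FAST i → push 0. Stack: [0]
LOAD_CONST → push 2. Stack: [0, 2]
COMPARE_OP bool(<) → 0 vs 2 = True. Stack: [True]
POP_JUMP_IF_FALSE → pop True; no jump. Stack: []
LOAD_FAST w → push 33. Stack: [33]
LOAD_CONST → push 12. Stack: [33, 12]
BINARY_OP - → 33 - 12 = 21. Stack: [21]
STORE_FAST w → w=21. Stack: []
LOAD_FAST_LOAD_FAST w,a → push 21,33. Stack: [21, 33]
BINARY_OP - → 21 - 33 = -12. Stack: [-12]
STORE_FAST w → w=-12. Stack: []
LOAD_FAST a → push 33. Stack: [33]
LOAD_CONST → push 6. Stack: [33, 6]
BINARY_OP - → 33 - 6 = 27. Stack: [27]
STORE_FAST w → w=27. Stack: []
LOAD_FAST i → push 0. Stack: [0]
LOAD_CONST → push 1. Stack: [0, 1]
BINARY_OP + → 0 + 1 = 1. Stack: [1]
STORE_FAST i → i=1. Stack: []
LOAD_FAST i → push 1. Stack: [1]
LOAD_CONST → push 2. Stack: [1, 2]
COMPARE_OP bool(<) → 1 vs 2 = True. Stack: [True]
POP_JUMP_IF_FALSE → pop True; no jump. Stack: []
LOAD_FAST w → push 27. Stack: [27]
LOAD_CONST → push 12. Stack: [27, 12]
BINARY_OP - → 27 - 12 = 15. Stack: [15]
STORE_FAST w → w=15. Stack: []
LOAD_FAST_LOAD_FAST w,a → push 15,33. Stack: [15, 33]
BINARY_OP - → 15 - 33 = -18. Stack: [-18]
STORE_FAST w → w=-18. Stack: []
LOAD_FAST a → push 33. Stack: [33]
LOAD_CONST → push 6. Stack: [33, 6]
BINARY_OP - → 33 - 6 = 27. Stack: [27]
STORE_FAST w → w=27. Stack: []
LOAD_FAST i → push 1. Stack: [1]
LOAD_CONST → push 1. Stack: [1, 1]
BINARY_OP + → 1 + 1 = 2. Stack: [2]
STORE_FAST i → i=2. Stack: []
LOAD_FAST i → push 2. Stack: [2]
LOAD_CONST → push 2. Stack: [2, 2]
COMPARE_OP bool(<) → 2 vs 2 = False. Stack: [False]
POP_JUMP_IF_FALSE → pop False; jump. Stack: []
LOAD_FAST w → push 27. Stack: [27]
RETURN_VALUE → return 27.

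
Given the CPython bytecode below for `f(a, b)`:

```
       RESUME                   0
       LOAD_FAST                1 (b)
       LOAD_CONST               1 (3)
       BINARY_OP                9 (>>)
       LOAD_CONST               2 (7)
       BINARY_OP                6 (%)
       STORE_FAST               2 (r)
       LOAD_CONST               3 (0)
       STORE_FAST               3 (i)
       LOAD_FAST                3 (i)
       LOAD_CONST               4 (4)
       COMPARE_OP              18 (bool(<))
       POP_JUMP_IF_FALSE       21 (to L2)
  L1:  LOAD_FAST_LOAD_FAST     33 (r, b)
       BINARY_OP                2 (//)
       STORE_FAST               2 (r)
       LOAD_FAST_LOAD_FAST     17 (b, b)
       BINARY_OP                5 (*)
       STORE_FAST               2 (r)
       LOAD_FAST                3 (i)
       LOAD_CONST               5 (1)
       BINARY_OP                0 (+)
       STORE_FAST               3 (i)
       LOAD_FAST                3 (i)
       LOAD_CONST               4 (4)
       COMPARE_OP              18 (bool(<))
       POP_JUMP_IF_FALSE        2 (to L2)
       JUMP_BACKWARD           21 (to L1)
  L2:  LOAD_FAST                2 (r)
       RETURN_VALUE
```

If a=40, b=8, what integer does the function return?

64

LOAD_FAST b → push 8
LOAD_CONST → push 3
BINARY_OP >> → 8 >> 3 = 1
LOAD_CONST → push 7
BINARY_OP % → 1 % 7 = 1
STORE_FAST r → r=1
LOAD_CONST → push 0
STORE_FAST i → i=0
LOAD_FAST i → push 0
LOAD_CONST → push 4
COMPARE_OP bool(<) → 0 vs 4 = True
POP_JUMP_IF_FALSE → pop True; no jump
LOAD_FAST_LOAD_FAST r,b → push 1,8
BINARY_OP // → 1 // 8 = 0
STORE_FAST r → r=0
LOAD_FAST_LOAD_FAST b,b → push 8,8
BINARY_OP * → 8 * 8 = 64
STORE_FAST r → r=64
LOAD_FAST i → push 0
LOAD_CONST → push 1
BINARY_OP + → 0 + 1 = 1
STORE_FAST i → i=1
LOAD_FAST i → push 1
LOAD_CONST → push 4
COMPARE_OP bool(<) → 1 vs 4 = True
POP_JUMP_IF_FALSE → pop True; no jump
LOAD_FAST_LOAD_FAST r,b → push 64,8
BINARY_OP // → 64 // 8 = 8
STORE_FAST r → r=8
LOAD_FAST_LOAD_FAST b,b → push 8,8
BINARY_OP * → 8 * 8 = 64
STORE_FAST r → r=64
LOAD_FAST i → push 1
LOAD_CONST → push 1
BINARY_OP + → 1 + 1 = 2
STORE_FAST i → i=2
LOAD_FAST i → push 2
LOAD_CONST → push 4
COMPARE_OP bool(<) → 2 vs 4 = True
POP_JUMP_IF_FALSE → pop True; no jump
LOAD_FAST_LOAD_FAST r,b → push 64,8
BINARY_OP // → 64 // 8 = 8
STORE_FAST r → r=8
LOAD_FAST_LOAD_FAST b,b → push 8,8
BINARY_OP * → 8 * 8 = 64
STORE_FAST r → r=64
LOAD_FAST i → push 2
LOAD_CONST → push 1
BINARY_OP + → 2 + 1 = 3
STORE_FAST i → i=3
LOAD_FAST i → push 3
LOAD_CONST → push 4
COMPARE_OP bool(<) → 3 vs 4 = True
POP_JUMP_IF_FALSE → pop True; no jump
LOAD_FAST_LOAD_FAST r,b → push 64,8
BINARY_OP // → 64 // 8 = 8
STORE_FAST r → r=8
LOAD_FAST_LOAD_FAST b,b → push 8,8
BINARY_OP * → 8 * 8 = 64
STORE_FAST r → r=64
LOAD_FAST i → push 3
LOAD_CONST → push 1
BINARY_OP + → 3 + 1 = 4
STORE_FAST i → i=4
LOAD_FAST i → push 4
LOAD_CONST → push 4
COMPARE_OP bool(<) → 4 vs 4 = False
POP_JUMP_IF_FALSE → pop False; jump
LOAD_FAST r → push 64
RETURN_VALUE → return 64.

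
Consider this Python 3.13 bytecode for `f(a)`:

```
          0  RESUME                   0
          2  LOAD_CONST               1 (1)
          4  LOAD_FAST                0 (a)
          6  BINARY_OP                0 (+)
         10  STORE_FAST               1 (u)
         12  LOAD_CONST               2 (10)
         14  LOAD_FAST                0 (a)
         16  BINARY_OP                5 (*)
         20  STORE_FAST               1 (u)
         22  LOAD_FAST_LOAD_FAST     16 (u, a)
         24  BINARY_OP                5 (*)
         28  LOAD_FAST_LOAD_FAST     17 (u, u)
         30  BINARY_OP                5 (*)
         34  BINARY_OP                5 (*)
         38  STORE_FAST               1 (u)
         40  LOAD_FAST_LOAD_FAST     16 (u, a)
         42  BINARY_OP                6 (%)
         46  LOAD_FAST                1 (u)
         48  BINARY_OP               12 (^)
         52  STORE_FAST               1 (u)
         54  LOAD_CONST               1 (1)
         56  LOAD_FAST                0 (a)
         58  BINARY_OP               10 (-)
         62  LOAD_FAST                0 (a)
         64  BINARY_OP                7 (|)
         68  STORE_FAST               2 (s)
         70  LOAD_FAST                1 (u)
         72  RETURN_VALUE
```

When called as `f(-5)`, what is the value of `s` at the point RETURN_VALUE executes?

LOAD_CONST → push 1. Stack: [1]
LOAD_FAST a → push -5. Stack: [1, -5]
BINARY_OP + → 1 + -5 = -4. Stack: [-4]
STORE_FAST u → u=-4. Stack: []
LOAD_CONST → push 10. Stack: [10]
LOAD_FAST a → push -5. Stack: [10, -5]
BINARY_OP * → 10 * -5 = -50. Stack: [-50]
STORE_FAST u → u=-50. Stack: []
LOAD_FAST_LOAD_FAST u,a → push -50,-5. Stack: [-50, -5]
BINARY_OP * → -50 * -5 = 250. Stack: [250]
LOAD_FAST_LOAD_FAST u,u → push -50,-50. Stack: [250, -50, -50]
BINARY_OP * → -50 * -50 = 2500. Stack: [250, 2500]
BINARY_OP * → 250 * 2500 = 625000. Stack: [625000]
STORE_FAST u → u=625000. Stack: []
LOAD_FAST_LOAD_FAST u,a → push 625000,-5. Stack: [625000, -5]
BINARY_OP % → 625000 % -5 = 0. Stack: [0]
LOAD_FAST u → push 625000. Stack: [0, 625000]
BINARY_OP ^ → 0 ^ 625000 = 625000. Stack: [625000]
STORE_FAST u → u=625000. Stack: []
LOAD_CONST → push 1. Stack: [1]
LOAD_FAST a → push -5. Stack: [1, -5]
BINARY_OP - → 1 - -5 = 6. Stack: [6]
LOAD_FAST a → push -5. Stack: [6, -5]
BINARY_OP | → 6 | -5 = -1. Stack: [-1]
STORE_FAST s → s=-1. Stack: []
LOAD_FAST u → push 625000. Stack: [625000]
RETURN_VALUE → return 625000.

-1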